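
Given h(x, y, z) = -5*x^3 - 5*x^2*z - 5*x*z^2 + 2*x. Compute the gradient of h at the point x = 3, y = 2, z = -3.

∂h/∂x = -15*x^2 - 10*x*z - 5*z^2 + 2
∂h/∂y = 0
∂h/∂z = -5*x^2 - 10*x*z
∇h = (-15*x^2 - 10*x*z - 5*z^2 + 2, 0, -5*x^2 - 10*x*z)
At (3, 2, -3): (-88, 0, 45).

(-88, 0, 45)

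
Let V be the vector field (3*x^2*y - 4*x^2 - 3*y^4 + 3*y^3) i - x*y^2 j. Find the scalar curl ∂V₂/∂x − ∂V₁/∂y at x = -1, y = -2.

∂V₂/∂x = -y^2
∂V₁/∂y = 3*x^2 - 12*y^3 + 9*y^2
Scalar curl = -3*x^2 + 12*y^3 - 10*y^2
At (-1, -2): -139.

-139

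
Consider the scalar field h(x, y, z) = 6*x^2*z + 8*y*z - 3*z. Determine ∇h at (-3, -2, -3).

(108, -24, 35)

∂h/∂x = 12*x*z
∂h/∂y = 8*z
∂h/∂z = 6*x^2 + 8*y - 3
∇h = (12*x*z, 8*z, 6*x^2 + 8*y - 3)
At (-3, -2, -3): (108, -24, 35).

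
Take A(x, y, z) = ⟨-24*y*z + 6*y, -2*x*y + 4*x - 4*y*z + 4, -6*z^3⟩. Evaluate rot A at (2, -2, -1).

(∇×A)₁ = ∂A₃/∂y − ∂A₂/∂z = 4*y
(∇×A)₂ = ∂A₁/∂z − ∂A₃/∂x = -24*y
(∇×A)₃ = ∂A₂/∂x − ∂A₁/∂y = -2*y + 24*z - 2
∇×A = (4*y, -24*y, -2*y + 24*z - 2)
At (2, -2, -1): (-8, 48, -22).

(-8, 48, -22)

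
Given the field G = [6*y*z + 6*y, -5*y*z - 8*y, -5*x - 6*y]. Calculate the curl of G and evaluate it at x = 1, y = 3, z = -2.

(∇×G)₁ = ∂G₃/∂y − ∂G₂/∂z = 5*y - 6
(∇×G)₂ = ∂G₁/∂z − ∂G₃/∂x = 6*y + 5
(∇×G)₃ = ∂G₂/∂x − ∂G₁/∂y = -6*z - 6
∇×G = (5*y - 6, 6*y + 5, -6*z - 6)
At (1, 3, -2): (9, 23, 6).

(9, 23, 6)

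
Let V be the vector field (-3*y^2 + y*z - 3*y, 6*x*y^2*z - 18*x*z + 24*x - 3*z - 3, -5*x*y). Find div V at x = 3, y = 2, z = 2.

144

∂V₁/∂x = 0
∂V₂/∂y = 12*x*y*z
∂V₃/∂z = 0
∇·V = 12*x*y*z
At (3, 2, 2): 144.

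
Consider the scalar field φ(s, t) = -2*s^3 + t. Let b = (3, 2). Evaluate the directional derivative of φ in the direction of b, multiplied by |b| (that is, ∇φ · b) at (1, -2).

-16

∂φ/∂s = -6*s^2
∂φ/∂t = 1
∇φ at (1, -2) = (-6, 1)
∇φ · b = (-6)(3) + (1)(2) = -16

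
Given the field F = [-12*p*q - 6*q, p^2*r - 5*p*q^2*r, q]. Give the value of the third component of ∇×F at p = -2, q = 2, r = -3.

54

(∇×F)_3 = ∂F₂/∂p − ∂F₁/∂q
= 2*p*r - 5*q^2*r − (-12*p - 6)
= 2*p*r + 12*p - 5*q^2*r + 6
At (-2, 2, -3): 54.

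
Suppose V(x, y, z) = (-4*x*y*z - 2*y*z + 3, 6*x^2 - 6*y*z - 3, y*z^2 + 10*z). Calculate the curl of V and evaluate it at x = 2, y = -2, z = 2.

(-8, 20, 44)

(∇×V)₁ = ∂V₃/∂y − ∂V₂/∂z = 6*y + z^2
(∇×V)₂ = ∂V₁/∂z − ∂V₃/∂x = -4*x*y - 2*y
(∇×V)₃ = ∂V₂/∂x − ∂V₁/∂y = 4*x*z + 12*x + 2*z
∇×V = (6*y + z^2, -4*x*y - 2*y, 4*x*z + 12*x + 2*z)
At (2, -2, 2): (-8, 20, 44).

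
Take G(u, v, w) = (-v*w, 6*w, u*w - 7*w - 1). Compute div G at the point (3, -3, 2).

-4

∂G₁/∂u = 0
∂G₂/∂v = 0
∂G₃/∂w = u - 7
∇·G = u - 7
At (3, -3, 2): -4.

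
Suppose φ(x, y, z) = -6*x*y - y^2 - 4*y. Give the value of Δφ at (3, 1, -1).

∂²φ/∂x² = 0
∂²φ/∂y² = -2
∂²φ/∂z² = 0
∇²φ = -2
At (3, 1, -1): -2.

-2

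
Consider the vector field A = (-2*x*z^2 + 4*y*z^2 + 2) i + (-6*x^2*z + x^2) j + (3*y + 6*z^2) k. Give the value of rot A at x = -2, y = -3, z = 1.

(27, -16, 16)

(∇×A)₁ = ∂A₃/∂y − ∂A₂/∂z = 6*x^2 + 3
(∇×A)₂ = ∂A₁/∂z − ∂A₃/∂x = -4*x*z + 8*y*z
(∇×A)₃ = ∂A₂/∂x − ∂A₁/∂y = -12*x*z + 2*x - 4*z^2
∇×A = (6*x^2 + 3, -4*x*z + 8*y*z, -12*x*z + 2*x - 4*z^2)
At (-2, -3, 1): (27, -16, 16).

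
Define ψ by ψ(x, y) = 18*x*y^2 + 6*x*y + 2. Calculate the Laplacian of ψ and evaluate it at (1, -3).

36

∂²ψ/∂x² = 0
∂²ψ/∂y² = 36*x
∇²ψ = 36*x
At (1, -3): 36.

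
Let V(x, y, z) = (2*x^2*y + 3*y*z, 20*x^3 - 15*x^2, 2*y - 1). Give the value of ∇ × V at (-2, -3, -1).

(∇×V)₁ = ∂V₃/∂y − ∂V₂/∂z = 2
(∇×V)₂ = ∂V₁/∂z − ∂V₃/∂x = 3*y
(∇×V)₃ = ∂V₂/∂x − ∂V₁/∂y = 58*x^2 - 30*x - 3*z
∇×V = (2, 3*y, 58*x^2 - 30*x - 3*z)
At (-2, -3, -1): (2, -9, 295).

(2, -9, 295)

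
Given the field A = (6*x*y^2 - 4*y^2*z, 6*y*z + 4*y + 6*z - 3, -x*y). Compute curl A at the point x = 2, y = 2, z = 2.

(-20, -14, -16)

(∇×A)₁ = ∂A₃/∂y − ∂A₂/∂z = -x - 6*y - 6
(∇×A)₂ = ∂A₁/∂z − ∂A₃/∂x = -4*y^2 + y
(∇×A)₃ = ∂A₂/∂x − ∂A₁/∂y = -12*x*y + 8*y*z
∇×A = (-x - 6*y - 6, -4*y^2 + y, -12*x*y + 8*y*z)
At (2, 2, 2): (-20, -14, -16).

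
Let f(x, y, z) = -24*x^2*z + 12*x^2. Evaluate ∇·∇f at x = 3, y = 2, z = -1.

∂²f/∂x² = 24*(-2*z + 1)
∂²f/∂y² = 0
∂²f/∂z² = 0
∇²f = -48*z + 24
At (3, 2, -1): 72.

72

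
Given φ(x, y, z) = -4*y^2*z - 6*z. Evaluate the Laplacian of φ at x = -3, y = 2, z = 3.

-24

∂²φ/∂x² = 0
∂²φ/∂y² = -8*z
∂²φ/∂z² = 0
∇²φ = -8*z
At (-3, 2, 3): -24.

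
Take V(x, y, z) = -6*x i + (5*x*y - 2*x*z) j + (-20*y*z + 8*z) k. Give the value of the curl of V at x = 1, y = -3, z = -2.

(∇×V)₁ = ∂V₃/∂y − ∂V₂/∂z = 2*x - 20*z
(∇×V)₂ = ∂V₁/∂z − ∂V₃/∂x = 0
(∇×V)₃ = ∂V₂/∂x − ∂V₁/∂y = 5*y - 2*z
∇×V = (2*x - 20*z, 0, 5*y - 2*z)
At (1, -3, -2): (42, 0, -11).

(42, 0, -11)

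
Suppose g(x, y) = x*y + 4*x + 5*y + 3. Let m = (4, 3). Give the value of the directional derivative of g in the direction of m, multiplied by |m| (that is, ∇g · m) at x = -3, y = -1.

∂g/∂x = y + 4
∂g/∂y = x + 5
∇g at (-3, -1) = (3, 2)
∇g · m = (3)(4) + (2)(3) = 18

18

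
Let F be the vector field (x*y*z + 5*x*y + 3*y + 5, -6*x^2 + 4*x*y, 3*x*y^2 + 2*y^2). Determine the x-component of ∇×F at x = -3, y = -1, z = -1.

14

(∇×F)_1 = ∂F₃/∂y − ∂F₂/∂z
= 6*x*y + 4*y − (0)
= 6*x*y + 4*y
At (-3, -1, -1): 14.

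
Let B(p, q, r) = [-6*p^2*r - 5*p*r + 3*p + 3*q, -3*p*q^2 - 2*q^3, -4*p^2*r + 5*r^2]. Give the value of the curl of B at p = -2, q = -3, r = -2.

(∇×B)₁ = ∂B₃/∂q − ∂B₂/∂r = 0
(∇×B)₂ = ∂B₁/∂r − ∂B₃/∂p = -6*p^2 + 8*p*r - 5*p
(∇×B)₃ = ∂B₂/∂p − ∂B₁/∂q = -3*q^2 - 3
∇×B = (0, -6*p^2 + 8*p*r - 5*p, -3*q^2 - 3)
At (-2, -3, -2): (0, 18, -30).

(0, 18, -30)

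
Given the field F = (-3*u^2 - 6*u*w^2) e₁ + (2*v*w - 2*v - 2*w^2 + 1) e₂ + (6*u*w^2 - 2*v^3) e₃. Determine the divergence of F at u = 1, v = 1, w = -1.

∂F₁/∂u = -6*u - 6*w^2
∂F₂/∂v = 2*w - 2
∂F₃/∂w = 12*u*w
∇·F = 12*u*w - 6*u - 6*w^2 + 2*w - 2
At (1, 1, -1): -28.

-28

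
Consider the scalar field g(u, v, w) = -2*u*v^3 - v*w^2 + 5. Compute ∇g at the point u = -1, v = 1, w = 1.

(-2, 5, -2)

∂g/∂u = -2*v^3
∂g/∂v = -6*u*v^2 - w^2
∂g/∂w = -2*v*w
∇g = (-2*v^3, -6*u*v^2 - w^2, -2*v*w)
At (-1, 1, 1): (-2, 5, -2).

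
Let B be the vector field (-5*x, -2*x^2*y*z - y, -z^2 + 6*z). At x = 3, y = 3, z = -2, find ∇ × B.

(54, 0, 72)

(∇×B)₁ = ∂B₃/∂y − ∂B₂/∂z = 2*x^2*y
(∇×B)₂ = ∂B₁/∂z − ∂B₃/∂x = 0
(∇×B)₃ = ∂B₂/∂x − ∂B₁/∂y = -4*x*y*z
∇×B = (2*x^2*y, 0, -4*x*y*z)
At (3, 3, -2): (54, 0, 72).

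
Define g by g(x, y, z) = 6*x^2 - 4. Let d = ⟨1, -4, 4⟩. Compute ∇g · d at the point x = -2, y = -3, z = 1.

∂g/∂x = 12*x
∂g/∂y = 0
∂g/∂z = 0
∇g at (-2, -3, 1) = (-24, 0, 0)
∇g · d = (-24)(1) + (0)(-4) + (0)(4) = -24

-24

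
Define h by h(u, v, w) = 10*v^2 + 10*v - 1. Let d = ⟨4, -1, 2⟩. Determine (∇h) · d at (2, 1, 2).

∂h/∂u = 0
∂h/∂v = 20*v + 10
∂h/∂w = 0
∇h at (2, 1, 2) = (0, 30, 0)
∇h · d = (0)(4) + (30)(-1) + (0)(2) = -30

-30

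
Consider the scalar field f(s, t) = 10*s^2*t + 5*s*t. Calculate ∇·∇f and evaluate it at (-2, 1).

20

∂²f/∂s² = 20*t
∂²f/∂t² = 0
∇²f = 20*t
At (-2, 1): 20.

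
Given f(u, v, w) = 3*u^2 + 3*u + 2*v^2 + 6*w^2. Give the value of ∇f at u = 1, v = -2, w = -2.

(9, -8, -24)

∂f/∂u = 6*u + 3
∂f/∂v = 4*v
∂f/∂w = 12*w
∇f = (6*u + 3, 4*v, 12*w)
At (1, -2, -2): (9, -8, -24).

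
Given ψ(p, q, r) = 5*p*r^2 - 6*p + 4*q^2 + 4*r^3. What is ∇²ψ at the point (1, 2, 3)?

90

∂²ψ/∂p² = 0
∂²ψ/∂q² = 8
∂²ψ/∂r² = 2*(5*p + 12*r)
∇²ψ = 10*p + 24*r + 8
At (1, 2, 3): 90.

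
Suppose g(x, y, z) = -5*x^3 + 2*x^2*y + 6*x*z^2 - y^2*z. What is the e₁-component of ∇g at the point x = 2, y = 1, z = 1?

-46

(∇g)_1 = ∂g/∂x = -15*x^2 + 4*x*y + 6*z^2
At (2, 1, 1): -46.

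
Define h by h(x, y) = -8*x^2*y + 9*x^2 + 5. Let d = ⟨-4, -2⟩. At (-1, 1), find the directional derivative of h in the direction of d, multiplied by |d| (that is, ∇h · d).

24

∂h/∂x = -16*x*y + 18*x
∂h/∂y = -8*x^2
∇h at (-1, 1) = (-2, -8)
∇h · d = (-2)(-4) + (-8)(-2) = 24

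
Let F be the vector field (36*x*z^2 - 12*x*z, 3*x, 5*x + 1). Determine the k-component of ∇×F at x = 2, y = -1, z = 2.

3

(∇×F)_3 = ∂F₂/∂x − ∂F₁/∂y
= 3 − (0)
= 3
At (2, -1, 2): 3.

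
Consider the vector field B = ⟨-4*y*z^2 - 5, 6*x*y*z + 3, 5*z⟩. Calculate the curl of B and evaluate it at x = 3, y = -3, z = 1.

(∇×B)₁ = ∂B₃/∂y − ∂B₂/∂z = -6*x*y
(∇×B)₂ = ∂B₁/∂z − ∂B₃/∂x = -8*y*z
(∇×B)₃ = ∂B₂/∂x − ∂B₁/∂y = 6*y*z + 4*z^2
∇×B = (-6*x*y, -8*y*z, 6*y*z + 4*z^2)
At (3, -3, 1): (54, 24, -14).

(54, 24, -14)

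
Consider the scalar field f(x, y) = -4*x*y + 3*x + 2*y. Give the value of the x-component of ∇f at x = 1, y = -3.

(∇f)_1 = ∂f/∂x = -4*y + 3
At (1, -3): 15.

15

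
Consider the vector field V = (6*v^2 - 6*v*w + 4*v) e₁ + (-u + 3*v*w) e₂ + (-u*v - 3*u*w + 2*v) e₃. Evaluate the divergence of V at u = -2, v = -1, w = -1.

3

∂V₁/∂u = 0
∂V₂/∂v = 3*w
∂V₃/∂w = -3*u
∇·V = -3*u + 3*w
At (-2, -1, -1): 3.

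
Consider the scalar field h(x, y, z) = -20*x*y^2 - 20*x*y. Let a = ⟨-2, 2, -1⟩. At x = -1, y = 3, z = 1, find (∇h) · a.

∂h/∂x = -20*y^2 - 20*y
∂h/∂y = -40*x*y - 20*x
∂h/∂z = 0
∇h at (-1, 3, 1) = (-240, 140, 0)
∇h · a = (-240)(-2) + (140)(2) + (0)(-1) = 760

760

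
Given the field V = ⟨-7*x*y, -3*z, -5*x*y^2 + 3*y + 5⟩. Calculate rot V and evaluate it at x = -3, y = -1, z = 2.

(∇×V)₁ = ∂V₃/∂y − ∂V₂/∂z = -10*x*y + 6
(∇×V)₂ = ∂V₁/∂z − ∂V₃/∂x = 5*y^2
(∇×V)₃ = ∂V₂/∂x − ∂V₁/∂y = 7*x
∇×V = (-10*x*y + 6, 5*y^2, 7*x)
At (-3, -1, 2): (-24, 5, -21).

(-24, 5, -21)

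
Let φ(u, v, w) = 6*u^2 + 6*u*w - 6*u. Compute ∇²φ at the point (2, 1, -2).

∂²φ/∂u² = 12
∂²φ/∂v² = 0
∂²φ/∂w² = 0
∇²φ = 12
At (2, 1, -2): 12.

12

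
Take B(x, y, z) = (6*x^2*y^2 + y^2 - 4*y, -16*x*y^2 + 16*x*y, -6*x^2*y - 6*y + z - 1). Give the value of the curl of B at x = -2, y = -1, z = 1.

(-30, 24, 22)

(∇×B)₁ = ∂B₃/∂y − ∂B₂/∂z = -6*x^2 - 6
(∇×B)₂ = ∂B₁/∂z − ∂B₃/∂x = 12*x*y
(∇×B)₃ = ∂B₂/∂x − ∂B₁/∂y = -12*x^2*y - 16*y^2 + 14*y + 4
∇×B = (-6*x^2 - 6, 12*x*y, -12*x^2*y - 16*y^2 + 14*y + 4)
At (-2, -1, 1): (-30, 24, 22).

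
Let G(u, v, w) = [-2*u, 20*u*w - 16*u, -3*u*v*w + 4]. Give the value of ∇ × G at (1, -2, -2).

(-14, 12, -56)

(∇×G)₁ = ∂G₃/∂v − ∂G₂/∂w = -3*u*w - 20*u
(∇×G)₂ = ∂G₁/∂w − ∂G₃/∂u = 3*v*w
(∇×G)₃ = ∂G₂/∂u − ∂G₁/∂v = 20*w - 16
∇×G = (-3*u*w - 20*u, 3*v*w, 20*w - 16)
At (1, -2, -2): (-14, 12, -56).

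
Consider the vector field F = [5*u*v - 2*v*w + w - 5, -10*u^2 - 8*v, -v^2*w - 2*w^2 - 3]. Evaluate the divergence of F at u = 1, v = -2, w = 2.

∂F₁/∂u = 5*v
∂F₂/∂v = -8
∂F₃/∂w = -v^2 - 4*w
∇·F = -v^2 + 5*v - 4*w - 8
At (1, -2, 2): -30.

-30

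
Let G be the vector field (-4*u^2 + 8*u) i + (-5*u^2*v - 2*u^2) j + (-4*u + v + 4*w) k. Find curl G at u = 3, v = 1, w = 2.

(1, 4, -42)

(∇×G)₁ = ∂G₃/∂v − ∂G₂/∂w = 1
(∇×G)₂ = ∂G₁/∂w − ∂G₃/∂u = 4
(∇×G)₃ = ∂G₂/∂u − ∂G₁/∂v = -10*u*v - 4*u
∇×G = (1, 4, -10*u*v - 4*u)
At (3, 1, 2): (1, 4, -42).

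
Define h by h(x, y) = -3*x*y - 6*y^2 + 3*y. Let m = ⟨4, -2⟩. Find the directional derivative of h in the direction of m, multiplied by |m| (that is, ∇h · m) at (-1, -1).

-24

∂h/∂x = -3*y
∂h/∂y = -3*x - 12*y + 3
∇h at (-1, -1) = (3, 18)
∇h · m = (3)(4) + (18)(-2) = -24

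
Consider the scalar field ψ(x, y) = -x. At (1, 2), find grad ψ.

∂ψ/∂x = -1
∂ψ/∂y = 0
∇ψ = (-1, 0)
At (1, 2): (-1, 0).

(-1, 0)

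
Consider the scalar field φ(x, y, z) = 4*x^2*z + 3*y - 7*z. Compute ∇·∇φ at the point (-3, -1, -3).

-24

∂²φ/∂x² = 8*z
∂²φ/∂y² = 0
∂²φ/∂z² = 0
∇²φ = 8*z
At (-3, -1, -3): -24.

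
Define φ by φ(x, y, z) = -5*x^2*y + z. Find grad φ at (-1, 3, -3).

∂φ/∂x = -10*x*y
∂φ/∂y = -5*x^2
∂φ/∂z = 1
∇φ = (-10*x*y, -5*x^2, 1)
At (-1, 3, -3): (30, -5, 1).

(30, -5, 1)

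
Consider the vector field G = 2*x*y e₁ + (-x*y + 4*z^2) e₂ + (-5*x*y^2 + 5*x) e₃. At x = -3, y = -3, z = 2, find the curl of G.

(∇×G)₁ = ∂G₃/∂y − ∂G₂/∂z = -10*x*y - 8*z
(∇×G)₂ = ∂G₁/∂z − ∂G₃/∂x = 5*y^2 - 5
(∇×G)₃ = ∂G₂/∂x − ∂G₁/∂y = -2*x - y
∇×G = (-10*x*y - 8*z, 5*y^2 - 5, -2*x - y)
At (-3, -3, 2): (-106, 40, 9).

(-106, 40, 9)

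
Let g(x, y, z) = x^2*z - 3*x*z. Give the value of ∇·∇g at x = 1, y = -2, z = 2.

∂²g/∂x² = 2*z
∂²g/∂y² = 0
∂²g/∂z² = 0
∇²g = 2*z
At (1, -2, 2): 4.

4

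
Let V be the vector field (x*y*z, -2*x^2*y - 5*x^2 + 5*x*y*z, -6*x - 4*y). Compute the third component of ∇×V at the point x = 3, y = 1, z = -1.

-44

(∇×V)_3 = ∂V₂/∂x − ∂V₁/∂y
= -4*x*y - 10*x + 5*y*z − (x*z)
= -4*x*y - x*z - 10*x + 5*y*z
At (3, 1, -1): -44.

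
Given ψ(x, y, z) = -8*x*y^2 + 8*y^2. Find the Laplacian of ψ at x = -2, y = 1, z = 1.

∂²ψ/∂x² = 0
∂²ψ/∂y² = 16*(-x + 1)
∂²ψ/∂z² = 0
∇²ψ = -16*x + 16
At (-2, 1, 1): 48.

48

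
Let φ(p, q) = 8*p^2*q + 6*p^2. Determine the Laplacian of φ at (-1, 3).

60

∂²φ/∂p² = 4*(4*q + 3)
∂²φ/∂q² = 0
∇²φ = 16*q + 12
At (-1, 3): 60.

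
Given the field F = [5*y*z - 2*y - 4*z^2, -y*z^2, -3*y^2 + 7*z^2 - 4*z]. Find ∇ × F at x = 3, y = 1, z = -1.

(-8, 13, 7)

(∇×F)₁ = ∂F₃/∂y − ∂F₂/∂z = 2*y*z - 6*y
(∇×F)₂ = ∂F₁/∂z − ∂F₃/∂x = 5*y - 8*z
(∇×F)₃ = ∂F₂/∂x − ∂F₁/∂y = -5*z + 2
∇×F = (2*y*z - 6*y, 5*y - 8*z, -5*z + 2)
At (3, 1, -1): (-8, 13, 7).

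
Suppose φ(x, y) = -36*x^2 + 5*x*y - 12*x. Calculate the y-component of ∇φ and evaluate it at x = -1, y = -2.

-5

(∇φ)_2 = ∂φ/∂y = 5*x
At (-1, -2): -5.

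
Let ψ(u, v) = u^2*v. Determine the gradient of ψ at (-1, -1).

∂ψ/∂u = 2*u*v
∂ψ/∂v = u^2
∇ψ = (2*u*v, u^2)
At (-1, -1): (2, 1).

(2, 1)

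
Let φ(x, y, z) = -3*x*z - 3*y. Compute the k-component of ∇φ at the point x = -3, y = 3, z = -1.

(∇φ)_3 = ∂φ/∂z = -3*x
At (-3, 3, -1): 9.

9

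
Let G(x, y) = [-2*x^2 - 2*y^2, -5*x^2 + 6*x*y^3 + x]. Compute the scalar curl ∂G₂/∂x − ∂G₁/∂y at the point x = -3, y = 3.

205

∂G₂/∂x = -10*x + 6*y^3 + 1
∂G₁/∂y = -4*y
Scalar curl = -10*x + 6*y^3 + 4*y + 1
At (-3, 3): 205.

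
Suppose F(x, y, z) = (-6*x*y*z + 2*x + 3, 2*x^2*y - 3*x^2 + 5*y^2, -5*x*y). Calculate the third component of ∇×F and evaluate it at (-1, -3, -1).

24

(∇×F)_3 = ∂F₂/∂x − ∂F₁/∂y
= 4*x*y - 6*x − (-6*x*z)
= 4*x*y + 6*x*z - 6*x
At (-1, -3, -1): 24.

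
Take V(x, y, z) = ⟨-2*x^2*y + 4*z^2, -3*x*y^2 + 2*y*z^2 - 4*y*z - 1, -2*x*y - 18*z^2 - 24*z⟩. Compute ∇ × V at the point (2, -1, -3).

(-20, -26, 5)

(∇×V)₁ = ∂V₃/∂y − ∂V₂/∂z = -2*x - 4*y*z + 4*y
(∇×V)₂ = ∂V₁/∂z − ∂V₃/∂x = 2*y + 8*z
(∇×V)₃ = ∂V₂/∂x − ∂V₁/∂y = 2*x^2 - 3*y^2
∇×V = (-2*x - 4*y*z + 4*y, 2*y + 8*z, 2*x^2 - 3*y^2)
At (2, -1, -3): (-20, -26, 5).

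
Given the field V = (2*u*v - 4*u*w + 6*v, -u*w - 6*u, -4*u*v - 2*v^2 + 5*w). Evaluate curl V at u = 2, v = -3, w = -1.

(6, -20, -15)

(∇×V)₁ = ∂V₃/∂v − ∂V₂/∂w = -3*u - 4*v
(∇×V)₂ = ∂V₁/∂w − ∂V₃/∂u = -4*u + 4*v
(∇×V)₃ = ∂V₂/∂u − ∂V₁/∂v = -2*u - w - 12
∇×V = (-3*u - 4*v, -4*u + 4*v, -2*u - w - 12)
At (2, -3, -1): (6, -20, -15).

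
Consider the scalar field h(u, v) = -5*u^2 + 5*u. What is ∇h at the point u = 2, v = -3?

(-15, 0)

∂h/∂u = -10*u + 5
∂h/∂v = 0
∇h = (-10*u + 5, 0)
At (2, -3): (-15, 0).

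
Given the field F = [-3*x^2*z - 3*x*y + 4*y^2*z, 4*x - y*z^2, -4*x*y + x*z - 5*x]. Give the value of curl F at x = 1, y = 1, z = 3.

(2, 7, -17)

(∇×F)₁ = ∂F₃/∂y − ∂F₂/∂z = -4*x + 2*y*z
(∇×F)₂ = ∂F₁/∂z − ∂F₃/∂x = -3*x^2 + 4*y^2 + 4*y - z + 5
(∇×F)₃ = ∂F₂/∂x − ∂F₁/∂y = 3*x - 8*y*z + 4
∇×F = (-4*x + 2*y*z, -3*x^2 + 4*y^2 + 4*y - z + 5, 3*x - 8*y*z + 4)
At (1, 1, 3): (2, 7, -17).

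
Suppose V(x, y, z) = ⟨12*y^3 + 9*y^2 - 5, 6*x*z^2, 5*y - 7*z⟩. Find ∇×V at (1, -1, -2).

(∇×V)₁ = ∂V₃/∂y − ∂V₂/∂z = -12*x*z + 5
(∇×V)₂ = ∂V₁/∂z − ∂V₃/∂x = 0
(∇×V)₃ = ∂V₂/∂x − ∂V₁/∂y = -36*y^2 - 18*y + 6*z^2
∇×V = (-12*x*z + 5, 0, -36*y^2 - 18*y + 6*z^2)
At (1, -1, -2): (29, 0, 6).

(29, 0, 6)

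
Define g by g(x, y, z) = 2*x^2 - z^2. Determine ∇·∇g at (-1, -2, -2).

2

∂²g/∂x² = 4
∂²g/∂y² = 0
∂²g/∂z² = -2
∇²g = 2
At (-1, -2, -2): 2.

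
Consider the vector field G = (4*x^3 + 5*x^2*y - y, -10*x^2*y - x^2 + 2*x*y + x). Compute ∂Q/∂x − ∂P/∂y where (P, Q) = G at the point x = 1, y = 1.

-23

∂G₂/∂x = -20*x*y - 2*x + 2*y + 1
∂G₁/∂y = 5*x^2 - 1
Scalar curl = -5*x^2 - 20*x*y - 2*x + 2*y + 2
At (1, 1): -23.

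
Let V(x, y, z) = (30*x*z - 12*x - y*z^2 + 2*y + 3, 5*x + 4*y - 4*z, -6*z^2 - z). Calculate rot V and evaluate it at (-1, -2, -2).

(∇×V)₁ = ∂V₃/∂y − ∂V₂/∂z = 4
(∇×V)₂ = ∂V₁/∂z − ∂V₃/∂x = 30*x - 2*y*z
(∇×V)₃ = ∂V₂/∂x − ∂V₁/∂y = z^2 + 3
∇×V = (4, 30*x - 2*y*z, z^2 + 3)
At (-1, -2, -2): (4, -38, 7).

(4, -38, 7)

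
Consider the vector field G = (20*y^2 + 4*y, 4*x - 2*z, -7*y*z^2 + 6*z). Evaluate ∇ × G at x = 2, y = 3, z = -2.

(∇×G)₁ = ∂G₃/∂y − ∂G₂/∂z = -7*z^2 + 2
(∇×G)₂ = ∂G₁/∂z − ∂G₃/∂x = 0
(∇×G)₃ = ∂G₂/∂x − ∂G₁/∂y = -40*y
∇×G = (-7*z^2 + 2, 0, -40*y)
At (2, 3, -2): (-26, 0, -120).

(-26, 0, -120)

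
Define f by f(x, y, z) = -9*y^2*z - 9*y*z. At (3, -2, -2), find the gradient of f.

(0, -54, -18)

∂f/∂x = 0
∂f/∂y = -18*y*z - 9*z
∂f/∂z = -9*y^2 - 9*y
∇f = (0, -18*y*z - 9*z, -9*y^2 - 9*y)
At (3, -2, -2): (0, -54, -18).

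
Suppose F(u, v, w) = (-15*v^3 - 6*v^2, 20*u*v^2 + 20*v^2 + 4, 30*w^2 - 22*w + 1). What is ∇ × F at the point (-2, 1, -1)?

(0, 0, 77)

(∇×F)₁ = ∂F₃/∂v − ∂F₂/∂w = 0
(∇×F)₂ = ∂F₁/∂w − ∂F₃/∂u = 0
(∇×F)₃ = ∂F₂/∂u − ∂F₁/∂v = 65*v^2 + 12*v
∇×F = (0, 0, 65*v^2 + 12*v)
At (-2, 1, -1): (0, 0, 77).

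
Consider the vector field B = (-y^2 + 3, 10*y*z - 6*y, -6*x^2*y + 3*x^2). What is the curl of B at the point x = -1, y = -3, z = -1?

(24, 42, -6)

(∇×B)₁ = ∂B₃/∂y − ∂B₂/∂z = -6*x^2 - 10*y
(∇×B)₂ = ∂B₁/∂z − ∂B₃/∂x = 12*x*y - 6*x
(∇×B)₃ = ∂B₂/∂x − ∂B₁/∂y = 2*y
∇×B = (-6*x^2 - 10*y, 12*x*y - 6*x, 2*y)
At (-1, -3, -1): (24, 42, -6).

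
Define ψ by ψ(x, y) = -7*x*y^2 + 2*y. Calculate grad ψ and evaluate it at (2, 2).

(-28, -54)

∂ψ/∂x = -7*y^2
∂ψ/∂y = -14*x*y + 2
∇ψ = (-7*y^2, -14*x*y + 2)
At (2, 2): (-28, -54).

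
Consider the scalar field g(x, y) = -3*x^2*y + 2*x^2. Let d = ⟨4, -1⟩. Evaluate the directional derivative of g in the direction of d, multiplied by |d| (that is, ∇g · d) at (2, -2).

∂g/∂x = -6*x*y + 4*x
∂g/∂y = -3*x^2
∇g at (2, -2) = (32, -12)
∇g · d = (32)(4) + (-12)(-1) = 140

140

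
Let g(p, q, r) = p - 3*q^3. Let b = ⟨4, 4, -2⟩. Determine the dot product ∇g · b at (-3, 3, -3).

-320

∂g/∂p = 1
∂g/∂q = -9*q^2
∂g/∂r = 0
∇g at (-3, 3, -3) = (1, -81, 0)
∇g · b = (1)(4) + (-81)(4) + (0)(-2) = -320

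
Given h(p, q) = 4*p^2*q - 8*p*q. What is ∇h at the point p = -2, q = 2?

∂h/∂p = 8*p*q - 8*q
∂h/∂q = 4*p^2 - 8*p
∇h = (8*p*q - 8*q, 4*p^2 - 8*p)
At (-2, 2): (-48, 32).

(-48, 32)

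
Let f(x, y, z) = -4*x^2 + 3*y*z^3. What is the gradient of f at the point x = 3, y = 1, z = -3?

∂f/∂x = -8*x
∂f/∂y = 3*z^3
∂f/∂z = 9*y*z^2
∇f = (-8*x, 3*z^3, 9*y*z^2)
At (3, 1, -3): (-24, -81, 81).

(-24, -81, 81)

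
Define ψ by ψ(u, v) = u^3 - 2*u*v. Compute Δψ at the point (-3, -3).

∂²ψ/∂u² = 6*u
∂²ψ/∂v² = 0
∇²ψ = 6*u
At (-3, -3): -18.

-18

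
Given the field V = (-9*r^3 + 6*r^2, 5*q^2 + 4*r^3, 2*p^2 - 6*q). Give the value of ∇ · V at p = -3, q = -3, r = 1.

-30

∂V₁/∂p = 0
∂V₂/∂q = 10*q
∂V₃/∂r = 0
∇·V = 10*q
At (-3, -3, 1): -30.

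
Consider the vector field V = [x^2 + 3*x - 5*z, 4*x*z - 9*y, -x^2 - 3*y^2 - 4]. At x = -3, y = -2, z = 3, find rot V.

(∇×V)₁ = ∂V₃/∂y − ∂V₂/∂z = -4*x - 6*y
(∇×V)₂ = ∂V₁/∂z − ∂V₃/∂x = 2*x - 5
(∇×V)₃ = ∂V₂/∂x − ∂V₁/∂y = 4*z
∇×V = (-4*x - 6*y, 2*x - 5, 4*z)
At (-3, -2, 3): (24, -11, 12).

(24, -11, 12)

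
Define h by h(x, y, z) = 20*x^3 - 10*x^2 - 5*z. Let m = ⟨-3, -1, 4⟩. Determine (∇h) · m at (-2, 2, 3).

-860

∂h/∂x = 60*x^2 - 20*x
∂h/∂y = 0
∂h/∂z = -5
∇h at (-2, 2, 3) = (280, 0, -5)
∇h · m = (280)(-3) + (0)(-1) + (-5)(4) = -860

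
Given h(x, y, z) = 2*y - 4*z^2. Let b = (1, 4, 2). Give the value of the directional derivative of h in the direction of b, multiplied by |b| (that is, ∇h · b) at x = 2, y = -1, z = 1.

-8

∂h/∂x = 0
∂h/∂y = 2
∂h/∂z = -8*z
∇h at (2, -1, 1) = (0, 2, -8)
∇h · b = (0)(1) + (2)(4) + (-8)(2) = -8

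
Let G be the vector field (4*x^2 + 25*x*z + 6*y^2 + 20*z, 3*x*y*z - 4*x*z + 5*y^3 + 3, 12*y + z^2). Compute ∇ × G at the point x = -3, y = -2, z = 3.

(∇×G)₁ = ∂G₃/∂y − ∂G₂/∂z = -3*x*y + 4*x + 12
(∇×G)₂ = ∂G₁/∂z − ∂G₃/∂x = 25*x + 20
(∇×G)₃ = ∂G₂/∂x − ∂G₁/∂y = 3*y*z - 12*y - 4*z
∇×G = (-3*x*y + 4*x + 12, 25*x + 20, 3*y*z - 12*y - 4*z)
At (-3, -2, 3): (-18, -55, -6).

(-18, -55, -6)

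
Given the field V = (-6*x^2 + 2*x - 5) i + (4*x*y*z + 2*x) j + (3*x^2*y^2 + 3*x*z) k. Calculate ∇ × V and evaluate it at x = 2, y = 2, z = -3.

(32, -39, -22)

(∇×V)₁ = ∂V₃/∂y − ∂V₂/∂z = 6*x^2*y - 4*x*y
(∇×V)₂ = ∂V₁/∂z − ∂V₃/∂x = -6*x*y^2 - 3*z
(∇×V)₃ = ∂V₂/∂x − ∂V₁/∂y = 4*y*z + 2
∇×V = (6*x^2*y - 4*x*y, -6*x*y^2 - 3*z, 4*y*z + 2)
At (2, 2, -3): (32, -39, -22).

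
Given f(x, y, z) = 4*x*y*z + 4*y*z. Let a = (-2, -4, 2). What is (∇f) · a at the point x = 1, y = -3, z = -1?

∂f/∂x = 4*y*z
∂f/∂y = 4*x*z + 4*z
∂f/∂z = 4*x*y + 4*y
∇f at (1, -3, -1) = (12, -8, -24)
∇f · a = (12)(-2) + (-8)(-4) + (-24)(2) = -40

-40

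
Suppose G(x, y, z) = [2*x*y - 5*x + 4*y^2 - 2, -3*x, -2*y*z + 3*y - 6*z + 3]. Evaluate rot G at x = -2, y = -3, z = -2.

(7, 0, 25)

(∇×G)₁ = ∂G₃/∂y − ∂G₂/∂z = -2*z + 3
(∇×G)₂ = ∂G₁/∂z − ∂G₃/∂x = 0
(∇×G)₃ = ∂G₂/∂x − ∂G₁/∂y = -2*x - 8*y - 3
∇×G = (-2*z + 3, 0, -2*x - 8*y - 3)
At (-2, -3, -2): (7, 0, 25).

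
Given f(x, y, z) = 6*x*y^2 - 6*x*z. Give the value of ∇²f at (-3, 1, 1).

-36

∂²f/∂x² = 0
∂²f/∂y² = 12*x
∂²f/∂z² = 0
∇²f = 12*x
At (-3, 1, 1): -36.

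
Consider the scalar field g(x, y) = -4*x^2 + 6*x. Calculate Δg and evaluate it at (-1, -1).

-8

∂²g/∂x² = -8
∂²g/∂y² = 0
∇²g = -8
At (-1, -1): -8.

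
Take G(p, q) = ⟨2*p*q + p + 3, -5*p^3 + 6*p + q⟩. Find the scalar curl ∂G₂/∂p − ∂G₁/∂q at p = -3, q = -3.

-123

∂G₂/∂p = -15*p^2 + 6
∂G₁/∂q = 2*p
Scalar curl = -15*p^2 - 2*p + 6
At (-3, -3): -123.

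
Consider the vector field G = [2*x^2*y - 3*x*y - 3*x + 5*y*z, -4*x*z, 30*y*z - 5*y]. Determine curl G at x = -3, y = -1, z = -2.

(∇×G)₁ = ∂G₃/∂y − ∂G₂/∂z = 4*x + 30*z - 5
(∇×G)₂ = ∂G₁/∂z − ∂G₃/∂x = 5*y
(∇×G)₃ = ∂G₂/∂x − ∂G₁/∂y = -2*x^2 + 3*x - 9*z
∇×G = (4*x + 30*z - 5, 5*y, -2*x^2 + 3*x - 9*z)
At (-3, -1, -2): (-77, -5, -9).

(-77, -5, -9)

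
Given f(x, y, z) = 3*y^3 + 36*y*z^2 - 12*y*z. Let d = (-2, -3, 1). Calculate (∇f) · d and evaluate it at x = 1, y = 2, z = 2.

-204

∂f/∂x = 0
∂f/∂y = 9*y^2 + 36*z^2 - 12*z
∂f/∂z = 72*y*z - 12*y
∇f at (1, 2, 2) = (0, 156, 264)
∇f · d = (0)(-2) + (156)(-3) + (264)(1) = -204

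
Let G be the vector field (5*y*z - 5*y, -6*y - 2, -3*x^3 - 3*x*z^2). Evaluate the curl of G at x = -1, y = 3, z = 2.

(∇×G)₁ = ∂G₃/∂y − ∂G₂/∂z = 0
(∇×G)₂ = ∂G₁/∂z − ∂G₃/∂x = 9*x^2 + 5*y + 3*z^2
(∇×G)₃ = ∂G₂/∂x − ∂G₁/∂y = -5*z + 5
∇×G = (0, 9*x^2 + 5*y + 3*z^2, -5*z + 5)
At (-1, 3, 2): (0, 36, -5).

(0, 36, -5)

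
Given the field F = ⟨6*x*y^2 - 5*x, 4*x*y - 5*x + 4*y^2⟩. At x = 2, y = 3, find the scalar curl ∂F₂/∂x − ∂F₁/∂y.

∂F₂/∂x = 4*y - 5
∂F₁/∂y = 12*x*y
Scalar curl = -12*x*y + 4*y - 5
At (2, 3): -65.

-65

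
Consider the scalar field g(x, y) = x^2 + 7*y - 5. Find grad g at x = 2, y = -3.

∂g/∂x = 2*x
∂g/∂y = 7
∇g = (2*x, 7)
At (2, -3): (4, 7).

(4, 7)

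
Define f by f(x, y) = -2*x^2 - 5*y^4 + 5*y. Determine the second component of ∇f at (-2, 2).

(∇f)_2 = ∂f/∂y = -20*y^3 + 5
At (-2, 2): -155.

-155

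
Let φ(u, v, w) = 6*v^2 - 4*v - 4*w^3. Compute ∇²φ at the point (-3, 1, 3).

∂²φ/∂u² = 0
∂²φ/∂v² = 12
∂²φ/∂w² = -24*w
∇²φ = -24*w + 12
At (-3, 1, 3): -60.

-60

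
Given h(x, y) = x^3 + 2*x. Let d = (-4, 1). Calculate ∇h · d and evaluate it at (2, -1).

∂h/∂x = 3*x^2 + 2
∂h/∂y = 0
∇h at (2, -1) = (14, 0)
∇h · d = (14)(-4) + (0)(1) = -56

-56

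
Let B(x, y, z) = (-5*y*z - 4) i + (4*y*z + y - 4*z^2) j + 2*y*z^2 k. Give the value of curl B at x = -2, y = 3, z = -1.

(∇×B)₁ = ∂B₃/∂y − ∂B₂/∂z = -4*y + 2*z^2 + 8*z
(∇×B)₂ = ∂B₁/∂z − ∂B₃/∂x = -5*y
(∇×B)₃ = ∂B₂/∂x − ∂B₁/∂y = 5*z
∇×B = (-4*y + 2*z^2 + 8*z, -5*y, 5*z)
At (-2, 3, -1): (-18, -15, -5).

(-18, -15, -5)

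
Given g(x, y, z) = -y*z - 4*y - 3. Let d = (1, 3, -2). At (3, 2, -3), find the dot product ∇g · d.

1

∂g/∂x = 0
∂g/∂y = -z - 4
∂g/∂z = -y
∇g at (3, 2, -3) = (0, -1, -2)
∇g · d = (0)(1) + (-1)(3) + (-2)(-2) = 1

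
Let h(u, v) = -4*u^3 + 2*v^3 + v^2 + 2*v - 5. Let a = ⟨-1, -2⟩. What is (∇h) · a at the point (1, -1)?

0

∂h/∂u = -12*u^2
∂h/∂v = 6*v^2 + 2*v + 2
∇h at (1, -1) = (-12, 6)
∇h · a = (-12)(-1) + (6)(-2) = 0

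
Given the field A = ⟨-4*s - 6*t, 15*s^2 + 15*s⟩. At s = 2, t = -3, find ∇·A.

-4

∂A₁/∂s = -4
∂A₂/∂t = 0
∇·A = -4
At (2, -3): -4.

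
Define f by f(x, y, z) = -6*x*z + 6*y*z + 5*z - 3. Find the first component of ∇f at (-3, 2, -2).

(∇f)_1 = ∂f/∂x = -6*z
At (-3, 2, -2): 12.

12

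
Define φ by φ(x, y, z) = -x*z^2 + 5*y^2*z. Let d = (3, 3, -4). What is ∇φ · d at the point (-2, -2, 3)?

∂φ/∂x = -z^2
∂φ/∂y = 10*y*z
∂φ/∂z = -2*x*z + 5*y^2
∇φ at (-2, -2, 3) = (-9, -60, 32)
∇φ · d = (-9)(3) + (-60)(3) + (32)(-4) = -335

-335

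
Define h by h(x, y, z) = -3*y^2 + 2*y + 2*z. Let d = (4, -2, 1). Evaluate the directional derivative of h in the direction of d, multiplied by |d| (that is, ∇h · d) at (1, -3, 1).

-38

∂h/∂x = 0
∂h/∂y = -6*y + 2
∂h/∂z = 2
∇h at (1, -3, 1) = (0, 20, 2)
∇h · d = (0)(4) + (20)(-2) + (2)(1) = -38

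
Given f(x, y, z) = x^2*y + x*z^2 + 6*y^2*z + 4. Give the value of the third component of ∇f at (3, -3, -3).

(∇f)_3 = ∂f/∂z = 2*x*z + 6*y^2
At (3, -3, -3): 36.

36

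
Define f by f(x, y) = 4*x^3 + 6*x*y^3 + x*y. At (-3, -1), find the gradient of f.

(101, -57)

∂f/∂x = 12*x^2 + 6*y^3 + y
∂f/∂y = 18*x*y^2 + x
∇f = (12*x^2 + 6*y^3 + y, 18*x*y^2 + x)
At (-3, -1): (101, -57).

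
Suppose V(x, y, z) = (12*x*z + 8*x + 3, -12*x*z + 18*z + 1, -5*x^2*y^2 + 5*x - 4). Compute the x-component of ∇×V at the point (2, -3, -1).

(∇×V)_1 = ∂V₃/∂y − ∂V₂/∂z
= -10*x^2*y − (-12*x + 18)
= -10*x^2*y + 12*x - 18
At (2, -3, -1): 126.

126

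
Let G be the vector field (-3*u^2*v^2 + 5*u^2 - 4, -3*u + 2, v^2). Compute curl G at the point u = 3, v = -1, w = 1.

(-2, 0, -57)

(∇×G)₁ = ∂G₃/∂v − ∂G₂/∂w = 2*v
(∇×G)₂ = ∂G₁/∂w − ∂G₃/∂u = 0
(∇×G)₃ = ∂G₂/∂u − ∂G₁/∂v = 6*u^2*v - 3
∇×G = (2*v, 0, 6*u^2*v - 3)
At (3, -1, 1): (-2, 0, -57).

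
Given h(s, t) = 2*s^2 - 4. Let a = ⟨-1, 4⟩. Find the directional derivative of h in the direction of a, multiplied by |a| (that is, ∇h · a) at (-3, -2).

12

∂h/∂s = 4*s
∂h/∂t = 0
∇h at (-3, -2) = (-12, 0)
∇h · a = (-12)(-1) + (0)(4) = 12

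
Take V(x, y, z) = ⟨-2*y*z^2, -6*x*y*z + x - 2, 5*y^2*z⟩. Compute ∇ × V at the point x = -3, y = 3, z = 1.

(∇×V)₁ = ∂V₃/∂y − ∂V₂/∂z = 6*x*y + 10*y*z
(∇×V)₂ = ∂V₁/∂z − ∂V₃/∂x = -4*y*z
(∇×V)₃ = ∂V₂/∂x − ∂V₁/∂y = -6*y*z + 2*z^2 + 1
∇×V = (6*x*y + 10*y*z, -4*y*z, -6*y*z + 2*z^2 + 1)
At (-3, 3, 1): (-24, -12, -15).

(-24, -12, -15)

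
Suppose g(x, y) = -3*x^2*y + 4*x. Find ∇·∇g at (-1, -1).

6

∂²g/∂x² = -6*y
∂²g/∂y² = 0
∇²g = -6*y
At (-1, -1): 6.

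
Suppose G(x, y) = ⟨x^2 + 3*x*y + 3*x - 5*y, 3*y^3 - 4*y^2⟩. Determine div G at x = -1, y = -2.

∂G₁/∂x = 2*x + 3*y + 3
∂G₂/∂y = 9*y^2 - 8*y
∇·G = 2*x + 9*y^2 - 5*y + 3
At (-1, -2): 47.

47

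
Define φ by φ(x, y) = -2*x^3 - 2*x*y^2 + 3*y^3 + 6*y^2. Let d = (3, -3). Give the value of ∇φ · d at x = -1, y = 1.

∂φ/∂x = -6*x^2 - 2*y^2
∂φ/∂y = -4*x*y + 9*y^2 + 12*y
∇φ at (-1, 1) = (-8, 25)
∇φ · d = (-8)(3) + (25)(-3) = -99

-99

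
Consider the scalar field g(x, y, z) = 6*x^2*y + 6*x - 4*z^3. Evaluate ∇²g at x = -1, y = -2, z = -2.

24

∂²g/∂x² = 12*y
∂²g/∂y² = 0
∂²g/∂z² = -24*z
∇²g = 12*y - 24*z
At (-1, -2, -2): 24.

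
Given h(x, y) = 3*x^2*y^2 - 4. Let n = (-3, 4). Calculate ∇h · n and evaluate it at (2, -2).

-336

∂h/∂x = 6*x*y^2
∂h/∂y = 6*x^2*y
∇h at (2, -2) = (48, -48)
∇h · n = (48)(-3) + (-48)(4) = -336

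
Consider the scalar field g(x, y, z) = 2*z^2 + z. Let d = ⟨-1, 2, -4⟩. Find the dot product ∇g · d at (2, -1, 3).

∂g/∂x = 0
∂g/∂y = 0
∂g/∂z = 4*z + 1
∇g at (2, -1, 3) = (0, 0, 13)
∇g · d = (0)(-1) + (0)(2) + (13)(-4) = -52

-52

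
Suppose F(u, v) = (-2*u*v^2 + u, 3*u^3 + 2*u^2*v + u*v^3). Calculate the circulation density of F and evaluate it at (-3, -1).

104

∂F₂/∂u = 9*u^2 + 4*u*v + v^3
∂F₁/∂v = -4*u*v
Scalar curl = 9*u^2 + 8*u*v + v^3
At (-3, -1): 104.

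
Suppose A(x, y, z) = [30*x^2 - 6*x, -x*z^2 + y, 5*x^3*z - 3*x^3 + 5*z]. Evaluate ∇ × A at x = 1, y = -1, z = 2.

(4, -21, -4)

(∇×A)₁ = ∂A₃/∂y − ∂A₂/∂z = 2*x*z
(∇×A)₂ = ∂A₁/∂z − ∂A₃/∂x = -15*x^2*z + 9*x^2
(∇×A)₃ = ∂A₂/∂x − ∂A₁/∂y = -z^2
∇×A = (2*x*z, -15*x^2*z + 9*x^2, -z^2)
At (1, -1, 2): (4, -21, -4).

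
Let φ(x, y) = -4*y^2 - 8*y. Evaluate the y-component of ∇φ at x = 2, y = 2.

(∇φ)_2 = ∂φ/∂y = -8*y - 8
At (2, 2): -24.

-24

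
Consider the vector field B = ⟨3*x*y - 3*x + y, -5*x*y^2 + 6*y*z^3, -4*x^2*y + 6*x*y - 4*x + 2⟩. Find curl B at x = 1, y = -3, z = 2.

(218, -2, -49)

(∇×B)₁ = ∂B₃/∂y − ∂B₂/∂z = -4*x^2 + 6*x - 18*y*z^2
(∇×B)₂ = ∂B₁/∂z − ∂B₃/∂x = 8*x*y - 6*y + 4
(∇×B)₃ = ∂B₂/∂x − ∂B₁/∂y = -3*x - 5*y^2 - 1
∇×B = (-4*x^2 + 6*x - 18*y*z^2, 8*x*y - 6*y + 4, -3*x - 5*y^2 - 1)
At (1, -3, 2): (218, -2, -49).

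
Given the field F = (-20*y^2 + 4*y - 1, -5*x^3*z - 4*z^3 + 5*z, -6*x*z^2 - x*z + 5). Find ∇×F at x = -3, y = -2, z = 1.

(-128, 7, -219)

(∇×F)₁ = ∂F₃/∂y − ∂F₂/∂z = 5*x^3 + 12*z^2 - 5
(∇×F)₂ = ∂F₁/∂z − ∂F₃/∂x = 6*z^2 + z
(∇×F)₃ = ∂F₂/∂x − ∂F₁/∂y = -15*x^2*z + 40*y - 4
∇×F = (5*x^3 + 12*z^2 - 5, 6*z^2 + z, -15*x^2*z + 40*y - 4)
At (-3, -2, 1): (-128, 7, -219).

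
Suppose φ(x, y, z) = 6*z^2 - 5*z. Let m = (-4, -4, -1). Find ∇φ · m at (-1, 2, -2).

29

∂φ/∂x = 0
∂φ/∂y = 0
∂φ/∂z = 12*z - 5
∇φ at (-1, 2, -2) = (0, 0, -29)
∇φ · m = (0)(-4) + (0)(-4) + (-29)(-1) = 29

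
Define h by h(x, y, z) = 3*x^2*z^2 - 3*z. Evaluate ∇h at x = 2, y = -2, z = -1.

(12, 0, -27)

∂h/∂x = 6*x*z^2
∂h/∂y = 0
∂h/∂z = 6*x^2*z - 3
∇h = (6*x*z^2, 0, 6*x^2*z - 3)
At (2, -2, -1): (12, 0, -27).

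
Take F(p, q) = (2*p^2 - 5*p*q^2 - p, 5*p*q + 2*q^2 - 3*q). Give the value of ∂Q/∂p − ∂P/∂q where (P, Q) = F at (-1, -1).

5

∂F₂/∂p = 5*q
∂F₁/∂q = -10*p*q
Scalar curl = 10*p*q + 5*q
At (-1, -1): 5.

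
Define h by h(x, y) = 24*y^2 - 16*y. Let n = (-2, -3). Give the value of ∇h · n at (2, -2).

336

∂h/∂x = 0
∂h/∂y = 48*y - 16
∇h at (2, -2) = (0, -112)
∇h · n = (0)(-2) + (-112)(-3) = 336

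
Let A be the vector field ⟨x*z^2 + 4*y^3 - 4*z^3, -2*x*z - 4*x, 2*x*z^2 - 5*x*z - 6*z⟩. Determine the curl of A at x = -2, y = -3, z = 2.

(∇×A)₁ = ∂A₃/∂y − ∂A₂/∂z = 2*x
(∇×A)₂ = ∂A₁/∂z − ∂A₃/∂x = 2*x*z - 14*z^2 + 5*z
(∇×A)₃ = ∂A₂/∂x − ∂A₁/∂y = -12*y^2 - 2*z - 4
∇×A = (2*x, 2*x*z - 14*z^2 + 5*z, -12*y^2 - 2*z - 4)
At (-2, -3, 2): (-4, -54, -116).

(-4, -54, -116)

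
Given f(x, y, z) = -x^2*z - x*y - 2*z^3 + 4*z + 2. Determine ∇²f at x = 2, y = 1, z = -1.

∂²f/∂x² = -2*z
∂²f/∂y² = 0
∂²f/∂z² = -12*z
∇²f = -14*z
At (2, 1, -1): 14.

14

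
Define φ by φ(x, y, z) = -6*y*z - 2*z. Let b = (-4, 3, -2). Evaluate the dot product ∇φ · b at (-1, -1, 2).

-44

∂φ/∂x = 0
∂φ/∂y = -6*z
∂φ/∂z = -6*y - 2
∇φ at (-1, -1, 2) = (0, -12, 4)
∇φ · b = (0)(-4) + (-12)(3) + (4)(-2) = -44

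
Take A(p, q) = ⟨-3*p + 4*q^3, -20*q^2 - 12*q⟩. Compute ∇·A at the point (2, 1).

-55

∂A₁/∂p = -3
∂A₂/∂q = -40*q - 12
∇·A = -40*q - 15
At (2, 1): -55.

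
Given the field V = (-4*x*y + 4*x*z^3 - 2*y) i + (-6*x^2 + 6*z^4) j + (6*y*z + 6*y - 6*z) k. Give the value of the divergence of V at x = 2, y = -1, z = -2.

-40

∂V₁/∂x = -4*y + 4*z^3
∂V₂/∂y = 0
∂V₃/∂z = 6*y - 6
∇·V = 2*y + 4*z^3 - 6
At (2, -1, -2): -40.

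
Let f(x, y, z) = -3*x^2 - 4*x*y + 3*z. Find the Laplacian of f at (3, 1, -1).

∂²f/∂x² = -6
∂²f/∂y² = 0
∂²f/∂z² = 0
∇²f = -6
At (3, 1, -1): -6.

-6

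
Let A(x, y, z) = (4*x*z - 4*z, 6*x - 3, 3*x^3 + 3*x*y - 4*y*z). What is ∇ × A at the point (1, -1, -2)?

(∇×A)₁ = ∂A₃/∂y − ∂A₂/∂z = 3*x - 4*z
(∇×A)₂ = ∂A₁/∂z − ∂A₃/∂x = -9*x^2 + 4*x - 3*y - 4
(∇×A)₃ = ∂A₂/∂x − ∂A₁/∂y = 6
∇×A = (3*x - 4*z, -9*x^2 + 4*x - 3*y - 4, 6)
At (1, -1, -2): (11, -6, 6).

(11, -6, 6)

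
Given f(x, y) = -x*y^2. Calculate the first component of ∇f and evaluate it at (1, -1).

(∇f)_1 = ∂f/∂x = -y^2
At (1, -1): -1.

-1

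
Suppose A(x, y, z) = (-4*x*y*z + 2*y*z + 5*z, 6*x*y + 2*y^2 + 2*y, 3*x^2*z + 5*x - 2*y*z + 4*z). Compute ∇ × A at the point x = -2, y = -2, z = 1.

(-2, -8, -22)

(∇×A)₁ = ∂A₃/∂y − ∂A₂/∂z = -2*z
(∇×A)₂ = ∂A₁/∂z − ∂A₃/∂x = -4*x*y - 6*x*z + 2*y
(∇×A)₃ = ∂A₂/∂x − ∂A₁/∂y = 4*x*z + 6*y - 2*z
∇×A = (-2*z, -4*x*y - 6*x*z + 2*y, 4*x*z + 6*y - 2*z)
At (-2, -2, 1): (-2, -8, -22).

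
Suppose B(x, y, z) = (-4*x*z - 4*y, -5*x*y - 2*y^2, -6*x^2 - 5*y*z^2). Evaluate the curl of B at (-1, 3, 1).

(-5, -8, -11)

(∇×B)₁ = ∂B₃/∂y − ∂B₂/∂z = -5*z^2
(∇×B)₂ = ∂B₁/∂z − ∂B₃/∂x = 8*x
(∇×B)₃ = ∂B₂/∂x − ∂B₁/∂y = -5*y + 4
∇×B = (-5*z^2, 8*x, -5*y + 4)
At (-1, 3, 1): (-5, -8, -11).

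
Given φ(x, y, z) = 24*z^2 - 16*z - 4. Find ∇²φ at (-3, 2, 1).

∂²φ/∂x² = 0
∂²φ/∂y² = 0
∂²φ/∂z² = 48
∇²φ = 48
At (-3, 2, 1): 48.

48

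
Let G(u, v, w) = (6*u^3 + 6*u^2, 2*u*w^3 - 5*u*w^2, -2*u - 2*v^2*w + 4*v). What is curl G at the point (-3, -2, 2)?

(∇×G)₁ = ∂G₃/∂v − ∂G₂/∂w = -6*u*w^2 + 10*u*w - 4*v*w + 4
(∇×G)₂ = ∂G₁/∂w − ∂G₃/∂u = 2
(∇×G)₃ = ∂G₂/∂u − ∂G₁/∂v = 2*w^3 - 5*w^2
∇×G = (-6*u*w^2 + 10*u*w - 4*v*w + 4, 2, 2*w^3 - 5*w^2)
At (-3, -2, 2): (32, 2, -4).

(32, 2, -4)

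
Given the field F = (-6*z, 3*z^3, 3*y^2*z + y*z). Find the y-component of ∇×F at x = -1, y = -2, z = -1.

-6

(∇×F)_2 = ∂F₁/∂z − ∂F₃/∂x
= -6 − (0)
= -6
At (-1, -2, -1): -6.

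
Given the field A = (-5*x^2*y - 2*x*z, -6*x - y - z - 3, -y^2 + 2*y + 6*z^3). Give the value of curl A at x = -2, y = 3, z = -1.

(-3, 4, 14)

(∇×A)₁ = ∂A₃/∂y − ∂A₂/∂z = -2*y + 3
(∇×A)₂ = ∂A₁/∂z − ∂A₃/∂x = -2*x
(∇×A)₃ = ∂A₂/∂x − ∂A₁/∂y = 5*x^2 - 6
∇×A = (-2*y + 3, -2*x, 5*x^2 - 6)
At (-2, 3, -1): (-3, 4, 14).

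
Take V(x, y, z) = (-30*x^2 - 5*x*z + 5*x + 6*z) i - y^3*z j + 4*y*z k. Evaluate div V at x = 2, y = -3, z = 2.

∂V₁/∂x = -60*x - 5*z + 5
∂V₂/∂y = -3*y^2*z
∂V₃/∂z = 4*y
∇·V = -60*x - 3*y^2*z + 4*y - 5*z + 5
At (2, -3, 2): -191.

-191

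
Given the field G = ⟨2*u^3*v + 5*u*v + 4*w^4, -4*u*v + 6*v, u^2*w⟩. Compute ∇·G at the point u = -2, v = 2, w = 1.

∂G₁/∂u = 6*u^2*v + 5*v
∂G₂/∂v = -4*u + 6
∂G₃/∂w = u^2
∇·G = 6*u^2*v + u^2 - 4*u + 5*v + 6
At (-2, 2, 1): 76.

76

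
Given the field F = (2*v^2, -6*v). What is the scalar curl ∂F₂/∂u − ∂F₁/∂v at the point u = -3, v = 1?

∂F₂/∂u = 0
∂F₁/∂v = 4*v
Scalar curl = -4*v
At (-3, 1): -4.

-4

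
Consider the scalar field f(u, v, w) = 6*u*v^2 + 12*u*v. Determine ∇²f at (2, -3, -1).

∂²f/∂u² = 0
∂²f/∂v² = 12*u
∂²f/∂w² = 0
∇²f = 12*u
At (2, -3, -1): 24.

24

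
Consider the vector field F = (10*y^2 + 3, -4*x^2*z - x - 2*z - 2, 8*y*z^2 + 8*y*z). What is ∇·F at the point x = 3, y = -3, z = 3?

∂F₁/∂x = 0
∂F₂/∂y = 0
∂F₃/∂z = 16*y*z + 8*y
∇·F = 16*y*z + 8*y
At (3, -3, 3): -168.

-168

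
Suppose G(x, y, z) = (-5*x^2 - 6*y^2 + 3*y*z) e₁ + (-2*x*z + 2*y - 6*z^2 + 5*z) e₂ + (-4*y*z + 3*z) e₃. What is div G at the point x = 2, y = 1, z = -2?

-19

∂G₁/∂x = -10*x
∂G₂/∂y = 2
∂G₃/∂z = -4*y + 3
∇·G = -10*x - 4*y + 5
At (2, 1, -2): -19.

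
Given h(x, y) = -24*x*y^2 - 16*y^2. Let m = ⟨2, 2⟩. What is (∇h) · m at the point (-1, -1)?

∂h/∂x = -24*y^2
∂h/∂y = -48*x*y - 32*y
∇h at (-1, -1) = (-24, -16)
∇h · m = (-24)(2) + (-16)(2) = -80

-80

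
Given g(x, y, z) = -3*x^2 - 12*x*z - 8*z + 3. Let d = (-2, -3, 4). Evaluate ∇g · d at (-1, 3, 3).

∂g/∂x = -6*x - 12*z
∂g/∂y = 0
∂g/∂z = -12*x - 8
∇g at (-1, 3, 3) = (-30, 0, 4)
∇g · d = (-30)(-2) + (0)(-3) + (4)(4) = 76

76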